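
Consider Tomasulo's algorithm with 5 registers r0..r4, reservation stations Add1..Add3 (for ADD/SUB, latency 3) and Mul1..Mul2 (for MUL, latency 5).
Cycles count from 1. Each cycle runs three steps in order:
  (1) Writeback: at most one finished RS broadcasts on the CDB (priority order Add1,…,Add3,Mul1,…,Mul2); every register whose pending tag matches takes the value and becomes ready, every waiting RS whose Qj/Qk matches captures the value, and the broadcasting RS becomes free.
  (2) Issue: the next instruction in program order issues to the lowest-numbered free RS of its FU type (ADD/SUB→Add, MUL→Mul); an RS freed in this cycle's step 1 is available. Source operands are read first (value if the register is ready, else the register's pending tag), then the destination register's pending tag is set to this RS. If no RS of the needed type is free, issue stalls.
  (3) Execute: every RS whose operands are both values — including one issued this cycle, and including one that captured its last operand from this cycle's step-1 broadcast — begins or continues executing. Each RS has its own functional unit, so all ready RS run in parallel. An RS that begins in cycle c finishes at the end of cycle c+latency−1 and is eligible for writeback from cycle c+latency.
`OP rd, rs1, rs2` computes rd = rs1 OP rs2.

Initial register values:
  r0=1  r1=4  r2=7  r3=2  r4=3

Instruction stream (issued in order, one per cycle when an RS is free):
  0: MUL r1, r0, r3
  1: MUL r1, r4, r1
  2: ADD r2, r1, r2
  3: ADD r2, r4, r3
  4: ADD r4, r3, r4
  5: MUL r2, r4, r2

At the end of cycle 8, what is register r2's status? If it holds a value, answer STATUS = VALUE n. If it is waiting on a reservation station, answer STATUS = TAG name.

cycle 1: issue MUL r1<-Mul1 // r0:1,r1:Mul1,r2:7,r3:2,r4:3
cycle 2: issue MUL r1<-Mul2 // r0:1,r1:Mul2,r2:7,r3:2,r4:3
cycle 3: issue ADD r2<-Add1 // r0:1,r1:Mul2,r2:Add1,r3:2,r4:3
cycle 4: issue ADD r2<-Add2 // r0:1,r1:Mul2,r2:Add2,r3:2,r4:3
cycle 5: issue ADD r4<-Add3 // r0:1,r1:Mul2,r2:Add2,r3:2,r4:Add3
cycle 6: CDB Mul1=2; issue MUL r2<-Mul1 // r0:1,r1:Mul2,r2:Mul1,r3:2,r4:Add3
cycle 7: CDB Add2=5 // r0:1,r1:Mul2,r2:Mul1,r3:2,r4:Add3
cycle 8: CDB Add3=5 // r0:1,r1:Mul2,r2:Mul1,r3:2,r4:5

STATUS = TAG Mul1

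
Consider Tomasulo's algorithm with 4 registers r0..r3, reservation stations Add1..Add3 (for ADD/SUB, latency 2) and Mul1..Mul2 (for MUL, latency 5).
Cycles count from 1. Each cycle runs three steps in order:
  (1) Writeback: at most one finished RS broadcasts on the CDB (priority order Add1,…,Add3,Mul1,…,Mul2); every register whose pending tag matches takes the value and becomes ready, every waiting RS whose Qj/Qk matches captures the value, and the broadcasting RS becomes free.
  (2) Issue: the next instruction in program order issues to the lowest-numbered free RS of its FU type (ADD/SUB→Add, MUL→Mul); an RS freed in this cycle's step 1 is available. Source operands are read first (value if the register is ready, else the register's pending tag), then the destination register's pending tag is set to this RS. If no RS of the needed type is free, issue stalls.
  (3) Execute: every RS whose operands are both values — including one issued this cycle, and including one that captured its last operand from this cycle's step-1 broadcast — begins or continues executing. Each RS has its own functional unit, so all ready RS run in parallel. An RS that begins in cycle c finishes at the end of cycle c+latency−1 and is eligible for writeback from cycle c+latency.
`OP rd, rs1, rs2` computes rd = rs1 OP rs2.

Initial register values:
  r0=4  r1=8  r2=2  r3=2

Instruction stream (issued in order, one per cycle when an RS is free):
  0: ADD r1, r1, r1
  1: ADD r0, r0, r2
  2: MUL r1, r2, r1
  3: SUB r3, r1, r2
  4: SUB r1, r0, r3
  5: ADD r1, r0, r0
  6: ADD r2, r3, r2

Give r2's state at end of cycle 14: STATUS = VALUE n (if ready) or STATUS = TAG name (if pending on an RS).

  c1: issue ADD r1<-Add1  regs: r0:4,r1:Add1,r2:2,r3:2
  c2: issue ADD r0<-Add2  regs: r0:Add2,r1:Add1,r2:2,r3:2
  c3: CDB Add1=16; issue MUL r1<-Mul1  regs: r0:Add2,r1:Mul1,r2:2,r3:2
  c4: CDB Add2=6; issue SUB r3<-Add1  regs: r0:6,r1:Mul1,r2:2,r3:Add1
  c5: issue SUB r1<-Add2  regs: r0:6,r1:Add2,r2:2,r3:Add1
  c6: issue ADD r1<-Add3  regs: r0:6,r1:Add3,r2:2,r3:Add1
  c7: stall  regs: r0:6,r1:Add3,r2:2,r3:Add1
  c8: CDB Add3=12; issue ADD r2<-Add3  regs: r0:6,r1:12,r2:Add3,r3:Add1
  c9: CDB Mul1=32  regs: r0:6,r1:12,r2:Add3,r3:Add1
  c10: -  regs: r0:6,r1:12,r2:Add3,r3:Add1
  c11: CDB Add1=30  regs: r0:6,r1:12,r2:Add3,r3:30
  c12: -  regs: r0:6,r1:12,r2:Add3,r3:30
  c13: CDB Add2=-24  regs: r0:6,r1:12,r2:Add3,r3:30
  c14: CDB Add3=32  regs: r0:6,r1:12,r2:32,r3:30

STATUS = VALUE 32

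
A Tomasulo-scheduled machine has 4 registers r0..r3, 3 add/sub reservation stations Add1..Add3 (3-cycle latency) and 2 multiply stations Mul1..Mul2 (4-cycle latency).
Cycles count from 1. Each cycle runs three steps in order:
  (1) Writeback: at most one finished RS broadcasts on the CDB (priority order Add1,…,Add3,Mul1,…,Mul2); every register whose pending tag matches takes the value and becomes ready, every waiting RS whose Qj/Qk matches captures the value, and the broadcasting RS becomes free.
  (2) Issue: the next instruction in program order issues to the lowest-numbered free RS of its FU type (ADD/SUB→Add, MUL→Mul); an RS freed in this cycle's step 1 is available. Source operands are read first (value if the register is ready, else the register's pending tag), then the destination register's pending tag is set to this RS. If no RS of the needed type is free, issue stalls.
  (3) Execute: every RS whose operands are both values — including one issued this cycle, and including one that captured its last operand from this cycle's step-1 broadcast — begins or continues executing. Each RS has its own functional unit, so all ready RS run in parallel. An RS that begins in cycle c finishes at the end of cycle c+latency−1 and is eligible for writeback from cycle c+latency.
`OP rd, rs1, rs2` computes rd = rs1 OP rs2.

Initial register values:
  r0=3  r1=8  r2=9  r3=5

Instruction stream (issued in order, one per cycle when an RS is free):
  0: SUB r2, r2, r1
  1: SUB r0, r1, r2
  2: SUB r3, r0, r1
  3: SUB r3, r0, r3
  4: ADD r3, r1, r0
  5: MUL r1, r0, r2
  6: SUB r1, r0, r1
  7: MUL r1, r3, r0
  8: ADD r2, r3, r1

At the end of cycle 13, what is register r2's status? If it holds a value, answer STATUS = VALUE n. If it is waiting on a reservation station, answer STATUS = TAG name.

cycle 1: issue SUB r2<-Add1 // r0:3,r1:8,r2:Add1,r3:5
cycle 2: issue SUB r0<-Add2 // r0:Add2,r1:8,r2:Add1,r3:5
cycle 3: issue SUB r3<-Add3 // r0:Add2,r1:8,r2:Add1,r3:Add3
cycle 4: CDB Add1=1; issue SUB r3<-Add1 // r0:Add2,r1:8,r2:1,r3:Add1
cycle 5: stall // r0:Add2,r1:8,r2:1,r3:Add1
cycle 6: stall // r0:Add2,r1:8,r2:1,r3:Add1
cycle 7: CDB Add2=7; issue ADD r3<-Add2 // r0:7,r1:8,r2:1,r3:Add2
cycle 8: issue MUL r1<-Mul1 // r0:7,r1:Mul1,r2:1,r3:Add2
cycle 9: stall // r0:7,r1:Mul1,r2:1,r3:Add2
cycle 10: CDB Add2=15; issue SUB r1<-Add2 // r0:7,r1:Add2,r2:1,r3:15
cycle 11: CDB Add3=-1; issue MUL r1<-Mul2 // r0:7,r1:Mul2,r2:1,r3:15
cycle 12: CDB Mul1=7; issue ADD r2<-Add3 // r0:7,r1:Mul2,r2:Add3,r3:15
cycle 13: - // r0:7,r1:Mul2,r2:Add3,r3:15

STATUS = TAG Add3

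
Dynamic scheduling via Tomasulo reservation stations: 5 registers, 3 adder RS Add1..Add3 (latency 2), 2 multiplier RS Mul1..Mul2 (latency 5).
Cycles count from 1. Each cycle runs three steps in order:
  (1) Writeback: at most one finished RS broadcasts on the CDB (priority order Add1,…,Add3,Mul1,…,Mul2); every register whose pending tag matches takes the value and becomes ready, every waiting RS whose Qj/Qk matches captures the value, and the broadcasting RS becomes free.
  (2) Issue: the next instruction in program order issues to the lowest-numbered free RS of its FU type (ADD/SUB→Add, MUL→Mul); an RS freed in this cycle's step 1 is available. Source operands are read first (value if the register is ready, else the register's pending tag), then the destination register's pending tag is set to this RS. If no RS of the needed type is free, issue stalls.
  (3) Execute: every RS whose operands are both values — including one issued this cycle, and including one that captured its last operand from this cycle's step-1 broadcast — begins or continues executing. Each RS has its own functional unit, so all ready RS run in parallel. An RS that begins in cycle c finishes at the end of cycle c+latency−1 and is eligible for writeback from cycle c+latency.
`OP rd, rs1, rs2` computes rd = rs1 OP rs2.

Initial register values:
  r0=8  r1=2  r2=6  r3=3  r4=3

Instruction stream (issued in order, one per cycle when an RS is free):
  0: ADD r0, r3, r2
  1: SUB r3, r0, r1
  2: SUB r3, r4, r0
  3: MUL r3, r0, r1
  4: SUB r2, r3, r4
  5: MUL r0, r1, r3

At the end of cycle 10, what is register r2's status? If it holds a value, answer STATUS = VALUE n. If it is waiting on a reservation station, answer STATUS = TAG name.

STATUS = TAG Add1

  c1: issue ADD r0<-Add1  regs: r0:Add1,r1:2,r2:6,r3:3,r4:3
  c2: issue SUB r3<-Add2  regs: r0:Add1,r1:2,r2:6,r3:Add2,r4:3
  c3: CDB Add1=9; issue SUB r3<-Add1  regs: r0:9,r1:2,r2:6,r3:Add1,r4:3
  c4: issue MUL r3<-Mul1  regs: r0:9,r1:2,r2:6,r3:Mul1,r4:3
  c5: CDB Add1=-6; issue SUB r2<-Add1  regs: r0:9,r1:2,r2:Add1,r3:Mul1,r4:3
  c6: CDB Add2=7; issue MUL r0<-Mul2  regs: r0:Mul2,r1:2,r2:Add1,r3:Mul1,r4:3
  c7: -  regs: r0:Mul2,r1:2,r2:Add1,r3:Mul1,r4:3
  c8: -  regs: r0:Mul2,r1:2,r2:Add1,r3:Mul1,r4:3
  c9: CDB Mul1=18  regs: r0:Mul2,r1:2,r2:Add1,r3:18,r4:3
  c10: -  regs: r0:Mul2,r1:2,r2:Add1,r3:18,r4:3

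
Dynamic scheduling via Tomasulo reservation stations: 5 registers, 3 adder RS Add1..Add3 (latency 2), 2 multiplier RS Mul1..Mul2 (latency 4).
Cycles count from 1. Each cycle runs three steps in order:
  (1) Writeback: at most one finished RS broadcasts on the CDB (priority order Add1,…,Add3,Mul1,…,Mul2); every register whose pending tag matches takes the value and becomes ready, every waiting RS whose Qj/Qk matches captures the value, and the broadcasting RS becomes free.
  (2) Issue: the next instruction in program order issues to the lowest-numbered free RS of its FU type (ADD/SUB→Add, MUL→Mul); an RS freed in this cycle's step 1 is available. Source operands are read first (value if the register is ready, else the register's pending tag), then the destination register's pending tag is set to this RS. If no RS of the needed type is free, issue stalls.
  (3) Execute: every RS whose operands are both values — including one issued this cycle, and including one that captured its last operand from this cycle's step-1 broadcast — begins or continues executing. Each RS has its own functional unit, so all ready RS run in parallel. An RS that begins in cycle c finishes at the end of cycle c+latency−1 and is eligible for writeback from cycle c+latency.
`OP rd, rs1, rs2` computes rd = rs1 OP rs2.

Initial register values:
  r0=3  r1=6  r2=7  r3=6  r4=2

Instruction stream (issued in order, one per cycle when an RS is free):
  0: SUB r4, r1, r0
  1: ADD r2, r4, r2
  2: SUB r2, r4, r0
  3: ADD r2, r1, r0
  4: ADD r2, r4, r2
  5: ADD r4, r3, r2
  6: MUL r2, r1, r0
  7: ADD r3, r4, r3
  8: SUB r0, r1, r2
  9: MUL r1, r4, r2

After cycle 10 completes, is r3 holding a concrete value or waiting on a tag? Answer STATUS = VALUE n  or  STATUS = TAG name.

c1: issue SUB r4<-Add1 | r0:3,r1:6,r2:7,r3:6,r4:Add1
c2: issue ADD r2<-Add2 | r0:3,r1:6,r2:Add2,r3:6,r4:Add1
c3: CDB Add1=3; issue SUB r2<-Add1 | r0:3,r1:6,r2:Add1,r3:6,r4:3
c4: issue ADD r2<-Add3 | r0:3,r1:6,r2:Add3,r3:6,r4:3
c5: CDB Add1=0; issue ADD r2<-Add1 | r0:3,r1:6,r2:Add1,r3:6,r4:3
c6: CDB Add2=10; issue ADD r4<-Add2 | r0:3,r1:6,r2:Add1,r3:6,r4:Add2
c7: CDB Add3=9; issue MUL r2<-Mul1 | r0:3,r1:6,r2:Mul1,r3:6,r4:Add2
c8: issue ADD r3<-Add3 | r0:3,r1:6,r2:Mul1,r3:Add3,r4:Add2
c9: CDB Add1=12; issue SUB r0<-Add1 | r0:Add1,r1:6,r2:Mul1,r3:Add3,r4:Add2
c10: issue MUL r1<-Mul2 | r0:Add1,r1:Mul2,r2:Mul1,r3:Add3,r4:Add2

STATUS = TAG Add3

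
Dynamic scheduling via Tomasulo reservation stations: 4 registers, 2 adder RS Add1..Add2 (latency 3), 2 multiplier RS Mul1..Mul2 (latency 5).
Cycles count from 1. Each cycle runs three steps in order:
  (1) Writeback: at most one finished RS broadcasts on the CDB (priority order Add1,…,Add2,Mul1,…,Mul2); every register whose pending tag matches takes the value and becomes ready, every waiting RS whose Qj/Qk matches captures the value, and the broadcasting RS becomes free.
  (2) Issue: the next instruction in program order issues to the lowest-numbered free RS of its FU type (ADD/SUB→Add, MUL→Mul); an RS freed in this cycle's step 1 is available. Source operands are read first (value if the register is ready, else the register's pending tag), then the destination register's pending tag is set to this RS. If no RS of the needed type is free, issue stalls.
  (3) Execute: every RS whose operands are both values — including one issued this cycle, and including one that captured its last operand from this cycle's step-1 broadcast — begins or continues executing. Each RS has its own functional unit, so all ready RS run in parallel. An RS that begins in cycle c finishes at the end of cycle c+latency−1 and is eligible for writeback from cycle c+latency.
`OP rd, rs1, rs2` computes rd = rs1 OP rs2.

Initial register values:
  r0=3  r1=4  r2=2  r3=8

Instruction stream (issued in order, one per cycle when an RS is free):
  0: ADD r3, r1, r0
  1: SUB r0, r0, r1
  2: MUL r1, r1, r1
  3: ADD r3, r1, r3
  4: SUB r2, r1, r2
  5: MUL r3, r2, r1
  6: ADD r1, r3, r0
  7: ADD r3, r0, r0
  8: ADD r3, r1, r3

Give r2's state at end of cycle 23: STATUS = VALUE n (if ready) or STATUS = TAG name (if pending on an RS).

  c1: issue ADD r3<-Add1  regs: r0:3,r1:4,r2:2,r3:Add1
  c2: issue SUB r0<-Add2  regs: r0:Add2,r1:4,r2:2,r3:Add1
  c3: issue MUL r1<-Mul1  regs: r0:Add2,r1:Mul1,r2:2,r3:Add1
  c4: CDB Add1=7; issue ADD r3<-Add1  regs: r0:Add2,r1:Mul1,r2:2,r3:Add1
  c5: CDB Add2=-1; issue SUB r2<-Add2  regs: r0:-1,r1:Mul1,r2:Add2,r3:Add1
  c6: issue MUL r3<-Mul2  regs: r0:-1,r1:Mul1,r2:Add2,r3:Mul2
  c7: stall  regs: r0:-1,r1:Mul1,r2:Add2,r3:Mul2
  c8: CDB Mul1=16; stall  regs: r0:-1,r1:16,r2:Add2,r3:Mul2
  c9: stall  regs: r0:-1,r1:16,r2:Add2,r3:Mul2
  c10: stall  regs: r0:-1,r1:16,r2:Add2,r3:Mul2
  c11: CDB Add1=23; issue ADD r1<-Add1  regs: r0:-1,r1:Add1,r2:Add2,r3:Mul2
  c12: CDB Add2=14; issue ADD r3<-Add2  regs: r0:-1,r1:Add1,r2:14,r3:Add2
  c13: stall  regs: r0:-1,r1:Add1,r2:14,r3:Add2
  c14: stall  regs: r0:-1,r1:Add1,r2:14,r3:Add2
  c15: CDB Add2=-2; issue ADD r3<-Add2  regs: r0:-1,r1:Add1,r2:14,r3:Add2
  c16: -  regs: r0:-1,r1:Add1,r2:14,r3:Add2
  c17: CDB Mul2=224  regs: r0:-1,r1:Add1,r2:14,r3:Add2
  c18: -  regs: r0:-1,r1:Add1,r2:14,r3:Add2
  c19: -  regs: r0:-1,r1:Add1,r2:14,r3:Add2
  c20: CDB Add1=223  regs: r0:-1,r1:223,r2:14,r3:Add2
  c21: -  regs: r0:-1,r1:223,r2:14,r3:Add2
  c22: -  regs: r0:-1,r1:223,r2:14,r3:Add2
  c23: CDB Add2=221  regs: r0:-1,r1:223,r2:14,r3:221

STATUS = VALUE 14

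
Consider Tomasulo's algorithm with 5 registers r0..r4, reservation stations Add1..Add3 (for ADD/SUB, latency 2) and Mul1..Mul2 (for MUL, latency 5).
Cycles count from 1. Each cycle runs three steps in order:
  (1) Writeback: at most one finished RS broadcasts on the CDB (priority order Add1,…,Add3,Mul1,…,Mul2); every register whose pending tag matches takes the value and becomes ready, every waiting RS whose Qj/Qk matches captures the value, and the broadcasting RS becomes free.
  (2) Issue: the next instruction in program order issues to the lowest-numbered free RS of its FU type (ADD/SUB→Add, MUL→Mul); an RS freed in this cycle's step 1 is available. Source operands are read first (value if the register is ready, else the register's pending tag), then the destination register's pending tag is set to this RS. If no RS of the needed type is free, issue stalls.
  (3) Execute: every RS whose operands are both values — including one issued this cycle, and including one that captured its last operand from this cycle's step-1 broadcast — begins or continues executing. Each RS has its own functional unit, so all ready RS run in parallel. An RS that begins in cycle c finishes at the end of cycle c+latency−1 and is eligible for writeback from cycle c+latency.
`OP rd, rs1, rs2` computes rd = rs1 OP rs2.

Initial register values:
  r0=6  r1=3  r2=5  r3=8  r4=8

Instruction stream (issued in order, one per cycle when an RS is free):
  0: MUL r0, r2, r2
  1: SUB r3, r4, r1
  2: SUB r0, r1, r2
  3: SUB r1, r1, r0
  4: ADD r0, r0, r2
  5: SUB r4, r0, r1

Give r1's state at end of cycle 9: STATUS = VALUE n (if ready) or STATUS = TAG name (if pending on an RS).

STATUS = VALUE 5

  c1: issue MUL r0<-Mul1  regs: r0:Mul1,r1:3,r2:5,r3:8,r4:8
  c2: issue SUB r3<-Add1  regs: r0:Mul1,r1:3,r2:5,r3:Add1,r4:8
  c3: issue SUB r0<-Add2  regs: r0:Add2,r1:3,r2:5,r3:Add1,r4:8
  c4: CDB Add1=5; issue SUB r1<-Add1  regs: r0:Add2,r1:Add1,r2:5,r3:5,r4:8
  c5: CDB Add2=-2; issue ADD r0<-Add2  regs: r0:Add2,r1:Add1,r2:5,r3:5,r4:8
  c6: CDB Mul1=25; issue SUB r4<-Add3  regs: r0:Add2,r1:Add1,r2:5,r3:5,r4:Add3
  c7: CDB Add1=5  regs: r0:Add2,r1:5,r2:5,r3:5,r4:Add3
  c8: CDB Add2=3  regs: r0:3,r1:5,r2:5,r3:5,r4:Add3
  c9: -  regs: r0:3,r1:5,r2:5,r3:5,r4:Add3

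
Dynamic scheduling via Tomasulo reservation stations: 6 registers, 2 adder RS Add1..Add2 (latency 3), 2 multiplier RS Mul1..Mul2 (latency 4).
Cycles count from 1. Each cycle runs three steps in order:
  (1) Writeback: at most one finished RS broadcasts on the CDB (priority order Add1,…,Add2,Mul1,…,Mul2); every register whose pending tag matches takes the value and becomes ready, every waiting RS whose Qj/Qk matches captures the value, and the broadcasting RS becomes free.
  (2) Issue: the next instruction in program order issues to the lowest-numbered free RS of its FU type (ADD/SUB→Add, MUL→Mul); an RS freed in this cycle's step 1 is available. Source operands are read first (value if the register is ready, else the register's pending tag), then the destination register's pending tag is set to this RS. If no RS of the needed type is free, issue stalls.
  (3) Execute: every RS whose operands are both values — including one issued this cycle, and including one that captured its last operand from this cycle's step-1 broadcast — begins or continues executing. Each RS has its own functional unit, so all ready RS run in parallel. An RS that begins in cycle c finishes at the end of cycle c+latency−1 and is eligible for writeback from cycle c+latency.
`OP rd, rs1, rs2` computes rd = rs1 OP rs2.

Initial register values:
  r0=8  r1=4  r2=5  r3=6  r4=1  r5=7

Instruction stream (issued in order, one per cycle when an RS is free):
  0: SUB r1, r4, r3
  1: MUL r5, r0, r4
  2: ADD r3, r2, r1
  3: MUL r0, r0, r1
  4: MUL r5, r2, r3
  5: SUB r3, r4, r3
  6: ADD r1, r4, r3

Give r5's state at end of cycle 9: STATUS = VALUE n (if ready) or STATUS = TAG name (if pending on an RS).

c1: issue SUB r1<-Add1 | r0:8,r1:Add1,r2:5,r3:6,r4:1,r5:7
c2: issue MUL r5<-Mul1 | r0:8,r1:Add1,r2:5,r3:6,r4:1,r5:Mul1
c3: issue ADD r3<-Add2 | r0:8,r1:Add1,r2:5,r3:Add2,r4:1,r5:Mul1
c4: CDB Add1=-5; issue MUL r0<-Mul2 | r0:Mul2,r1:-5,r2:5,r3:Add2,r4:1,r5:Mul1
c5: stall | r0:Mul2,r1:-5,r2:5,r3:Add2,r4:1,r5:Mul1
c6: CDB Mul1=8; issue MUL r5<-Mul1 | r0:Mul2,r1:-5,r2:5,r3:Add2,r4:1,r5:Mul1
c7: CDB Add2=0; issue SUB r3<-Add1 | r0:Mul2,r1:-5,r2:5,r3:Add1,r4:1,r5:Mul1
c8: CDB Mul2=-40; issue ADD r1<-Add2 | r0:-40,r1:Add2,r2:5,r3:Add1,r4:1,r5:Mul1
c9: - | r0:-40,r1:Add2,r2:5,r3:Add1,r4:1,r5:Mul1

STATUS = TAG Mul1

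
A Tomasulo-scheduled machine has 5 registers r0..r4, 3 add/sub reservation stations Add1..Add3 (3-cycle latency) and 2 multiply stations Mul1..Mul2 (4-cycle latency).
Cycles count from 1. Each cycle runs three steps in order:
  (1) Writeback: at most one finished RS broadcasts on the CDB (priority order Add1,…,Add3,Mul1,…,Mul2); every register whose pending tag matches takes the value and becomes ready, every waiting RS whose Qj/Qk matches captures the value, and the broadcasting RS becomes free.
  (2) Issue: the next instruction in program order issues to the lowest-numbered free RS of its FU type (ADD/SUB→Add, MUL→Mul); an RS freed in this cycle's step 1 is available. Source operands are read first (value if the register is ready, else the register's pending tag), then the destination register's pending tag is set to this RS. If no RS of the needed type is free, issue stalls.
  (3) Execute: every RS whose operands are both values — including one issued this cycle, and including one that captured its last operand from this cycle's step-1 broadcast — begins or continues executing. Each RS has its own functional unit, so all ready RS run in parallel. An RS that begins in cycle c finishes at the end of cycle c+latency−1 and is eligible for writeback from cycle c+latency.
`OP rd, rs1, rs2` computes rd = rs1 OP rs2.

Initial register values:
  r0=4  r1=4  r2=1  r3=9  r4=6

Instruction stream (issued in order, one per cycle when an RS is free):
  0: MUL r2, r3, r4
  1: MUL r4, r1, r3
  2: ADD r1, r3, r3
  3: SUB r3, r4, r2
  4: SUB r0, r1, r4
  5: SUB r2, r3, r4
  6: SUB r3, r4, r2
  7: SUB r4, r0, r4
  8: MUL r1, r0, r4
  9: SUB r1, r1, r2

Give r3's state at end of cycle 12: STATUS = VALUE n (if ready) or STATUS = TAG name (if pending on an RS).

  c1: issue MUL r2<-Mul1  regs: r0:4,r1:4,r2:Mul1,r3:9,r4:6
  c2: issue MUL r4<-Mul2  regs: r0:4,r1:4,r2:Mul1,r3:9,r4:Mul2
  c3: issue ADD r1<-Add1  regs: r0:4,r1:Add1,r2:Mul1,r3:9,r4:Mul2
  c4: issue SUB r3<-Add2  regs: r0:4,r1:Add1,r2:Mul1,r3:Add2,r4:Mul2
  c5: CDB Mul1=54; issue SUB r0<-Add3  regs: r0:Add3,r1:Add1,r2:54,r3:Add2,r4:Mul2
  c6: CDB Add1=18; issue SUB r2<-Add1  regs: r0:Add3,r1:18,r2:Add1,r3:Add2,r4:Mul2
  c7: CDB Mul2=36; stall  regs: r0:Add3,r1:18,r2:Add1,r3:Add2,r4:36
  c8: stall  regs: r0:Add3,r1:18,r2:Add1,r3:Add2,r4:36
  c9: stall  regs: r0:Add3,r1:18,r2:Add1,r3:Add2,r4:36
  c10: CDB Add2=-18; issue SUB r3<-Add2  regs: r0:Add3,r1:18,r2:Add1,r3:Add2,r4:36
  c11: CDB Add3=-18; issue SUB r4<-Add3  regs: r0:-18,r1:18,r2:Add1,r3:Add2,r4:Add3
  c12: issue MUL r1<-Mul1  regs: r0:-18,r1:Mul1,r2:Add1,r3:Add2,r4:Add3

STATUS = TAG Add2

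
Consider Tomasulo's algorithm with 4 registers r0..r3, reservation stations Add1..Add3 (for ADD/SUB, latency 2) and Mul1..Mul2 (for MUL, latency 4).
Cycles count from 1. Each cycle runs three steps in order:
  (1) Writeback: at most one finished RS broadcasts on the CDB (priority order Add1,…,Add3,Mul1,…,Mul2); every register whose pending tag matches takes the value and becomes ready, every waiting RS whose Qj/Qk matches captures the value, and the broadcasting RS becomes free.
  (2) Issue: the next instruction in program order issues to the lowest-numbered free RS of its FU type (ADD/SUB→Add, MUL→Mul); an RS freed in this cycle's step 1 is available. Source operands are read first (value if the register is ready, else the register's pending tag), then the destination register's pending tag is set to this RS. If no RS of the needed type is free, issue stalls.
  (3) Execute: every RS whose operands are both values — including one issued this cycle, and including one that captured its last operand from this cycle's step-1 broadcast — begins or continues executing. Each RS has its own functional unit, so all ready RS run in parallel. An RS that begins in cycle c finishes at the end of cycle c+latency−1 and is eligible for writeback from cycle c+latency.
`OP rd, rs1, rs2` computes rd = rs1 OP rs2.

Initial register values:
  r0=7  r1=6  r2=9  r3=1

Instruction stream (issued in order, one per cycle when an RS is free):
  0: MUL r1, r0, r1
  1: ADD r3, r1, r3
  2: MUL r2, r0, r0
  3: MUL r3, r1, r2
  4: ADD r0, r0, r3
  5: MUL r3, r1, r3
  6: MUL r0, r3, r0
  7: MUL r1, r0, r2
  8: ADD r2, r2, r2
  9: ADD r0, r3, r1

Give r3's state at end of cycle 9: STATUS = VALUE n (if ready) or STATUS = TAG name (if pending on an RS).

c1: issue MUL r1<-Mul1 | r0:7,r1:Mul1,r2:9,r3:1
c2: issue ADD r3<-Add1 | r0:7,r1:Mul1,r2:9,r3:Add1
c3: issue MUL r2<-Mul2 | r0:7,r1:Mul1,r2:Mul2,r3:Add1
c4: stall | r0:7,r1:Mul1,r2:Mul2,r3:Add1
c5: CDB Mul1=42; issue MUL r3<-Mul1 | r0:7,r1:42,r2:Mul2,r3:Mul1
c6: issue ADD r0<-Add2 | r0:Add2,r1:42,r2:Mul2,r3:Mul1
c7: CDB Add1=43; stall | r0:Add2,r1:42,r2:Mul2,r3:Mul1
c8: CDB Mul2=49; issue MUL r3<-Mul2 | r0:Add2,r1:42,r2:49,r3:Mul2
c9: stall | r0:Add2,r1:42,r2:49,r3:Mul2

STATUS = TAG Mul2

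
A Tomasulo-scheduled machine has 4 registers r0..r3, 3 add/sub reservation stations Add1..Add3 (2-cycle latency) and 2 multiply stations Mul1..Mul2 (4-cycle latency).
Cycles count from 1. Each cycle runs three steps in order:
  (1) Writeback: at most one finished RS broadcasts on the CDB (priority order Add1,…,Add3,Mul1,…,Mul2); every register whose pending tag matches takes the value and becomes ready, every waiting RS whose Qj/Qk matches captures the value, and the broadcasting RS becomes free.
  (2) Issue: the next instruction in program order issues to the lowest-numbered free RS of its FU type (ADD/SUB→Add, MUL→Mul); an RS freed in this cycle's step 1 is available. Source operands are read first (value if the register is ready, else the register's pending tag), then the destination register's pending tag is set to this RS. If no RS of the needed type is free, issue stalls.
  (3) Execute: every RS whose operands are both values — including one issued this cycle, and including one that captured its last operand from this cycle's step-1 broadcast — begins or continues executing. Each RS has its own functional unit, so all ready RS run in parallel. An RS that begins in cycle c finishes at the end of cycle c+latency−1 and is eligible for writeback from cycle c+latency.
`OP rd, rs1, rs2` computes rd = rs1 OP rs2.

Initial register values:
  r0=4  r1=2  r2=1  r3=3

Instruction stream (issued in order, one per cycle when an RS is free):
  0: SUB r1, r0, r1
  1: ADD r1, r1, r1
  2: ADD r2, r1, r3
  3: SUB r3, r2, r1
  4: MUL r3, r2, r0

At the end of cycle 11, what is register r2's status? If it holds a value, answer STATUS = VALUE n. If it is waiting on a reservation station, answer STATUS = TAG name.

  c1: issue SUB r1<-Add1  regs: r0:4,r1:Add1,r2:1,r3:3
  c2: issue ADD r1<-Add2  regs: r0:4,r1:Add2,r2:1,r3:3
  c3: CDB Add1=2; issue ADD r2<-Add1  regs: r0:4,r1:Add2,r2:Add1,r3:3
  c4: issue SUB r3<-Add3  regs: r0:4,r1:Add2,r2:Add1,r3:Add3
  c5: CDB Add2=4; issue MUL r3<-Mul1  regs: r0:4,r1:4,r2:Add1,r3:Mul1
  c6: -  regs: r0:4,r1:4,r2:Add1,r3:Mul1
  c7: CDB Add1=7  regs: r0:4,r1:4,r2:7,r3:Mul1
  c8: -  regs: r0:4,r1:4,r2:7,r3:Mul1
  c9: CDB Add3=3  regs: r0:4,r1:4,r2:7,r3:Mul1
  c10: -  regs: r0:4,r1:4,r2:7,r3:Mul1
  c11: CDB Mul1=28  regs: r0:4,r1:4,r2:7,r3:28

STATUS = VALUE 7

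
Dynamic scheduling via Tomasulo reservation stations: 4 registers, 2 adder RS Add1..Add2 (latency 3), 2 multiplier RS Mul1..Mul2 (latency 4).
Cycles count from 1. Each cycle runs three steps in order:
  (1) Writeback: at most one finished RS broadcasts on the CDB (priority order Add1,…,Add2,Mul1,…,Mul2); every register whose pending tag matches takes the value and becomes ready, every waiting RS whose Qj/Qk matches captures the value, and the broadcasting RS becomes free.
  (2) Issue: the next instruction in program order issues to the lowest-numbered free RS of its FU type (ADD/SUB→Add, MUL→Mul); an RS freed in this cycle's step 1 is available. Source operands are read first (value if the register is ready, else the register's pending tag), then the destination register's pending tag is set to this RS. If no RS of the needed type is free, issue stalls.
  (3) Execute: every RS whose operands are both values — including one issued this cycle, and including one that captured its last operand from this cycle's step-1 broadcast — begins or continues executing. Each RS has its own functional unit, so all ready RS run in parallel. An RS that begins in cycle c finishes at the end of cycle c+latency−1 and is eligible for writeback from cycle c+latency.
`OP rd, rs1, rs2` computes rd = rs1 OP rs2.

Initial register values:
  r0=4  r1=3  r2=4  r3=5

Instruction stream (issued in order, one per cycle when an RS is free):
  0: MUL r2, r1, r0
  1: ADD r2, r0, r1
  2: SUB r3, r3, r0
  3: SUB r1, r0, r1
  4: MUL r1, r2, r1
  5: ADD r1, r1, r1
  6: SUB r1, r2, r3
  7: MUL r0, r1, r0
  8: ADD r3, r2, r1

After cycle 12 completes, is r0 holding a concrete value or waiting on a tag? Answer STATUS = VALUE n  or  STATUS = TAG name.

  c1: issue MUL r2<-Mul1  regs: r0:4,r1:3,r2:Mul1,r3:5
  c2: issue ADD r2<-Add1  regs: r0:4,r1:3,r2:Add1,r3:5
  c3: issue SUB r3<-Add2  regs: r0:4,r1:3,r2:Add1,r3:Add2
  c4: stall  regs: r0:4,r1:3,r2:Add1,r3:Add2
  c5: CDB Add1=7; issue SUB r1<-Add1  regs: r0:4,r1:Add1,r2:7,r3:Add2
  c6: CDB Add2=1; issue MUL r1<-Mul2  regs: r0:4,r1:Mul2,r2:7,r3:1
  c7: CDB Mul1=12; issue ADD r1<-Add2  regs: r0:4,r1:Add2,r2:7,r3:1
  c8: CDB Add1=1; issue SUB r1<-Add1  regs: r0:4,r1:Add1,r2:7,r3:1
  c9: issue MUL r0<-Mul1  regs: r0:Mul1,r1:Add1,r2:7,r3:1
  c10: stall  regs: r0:Mul1,r1:Add1,r2:7,r3:1
  c11: CDB Add1=6; issue ADD r3<-Add1  regs: r0:Mul1,r1:6,r2:7,r3:Add1
  c12: CDB Mul2=7  regs: r0:Mul1,r1:6,r2:7,r3:Add1

STATUS = TAG Mul1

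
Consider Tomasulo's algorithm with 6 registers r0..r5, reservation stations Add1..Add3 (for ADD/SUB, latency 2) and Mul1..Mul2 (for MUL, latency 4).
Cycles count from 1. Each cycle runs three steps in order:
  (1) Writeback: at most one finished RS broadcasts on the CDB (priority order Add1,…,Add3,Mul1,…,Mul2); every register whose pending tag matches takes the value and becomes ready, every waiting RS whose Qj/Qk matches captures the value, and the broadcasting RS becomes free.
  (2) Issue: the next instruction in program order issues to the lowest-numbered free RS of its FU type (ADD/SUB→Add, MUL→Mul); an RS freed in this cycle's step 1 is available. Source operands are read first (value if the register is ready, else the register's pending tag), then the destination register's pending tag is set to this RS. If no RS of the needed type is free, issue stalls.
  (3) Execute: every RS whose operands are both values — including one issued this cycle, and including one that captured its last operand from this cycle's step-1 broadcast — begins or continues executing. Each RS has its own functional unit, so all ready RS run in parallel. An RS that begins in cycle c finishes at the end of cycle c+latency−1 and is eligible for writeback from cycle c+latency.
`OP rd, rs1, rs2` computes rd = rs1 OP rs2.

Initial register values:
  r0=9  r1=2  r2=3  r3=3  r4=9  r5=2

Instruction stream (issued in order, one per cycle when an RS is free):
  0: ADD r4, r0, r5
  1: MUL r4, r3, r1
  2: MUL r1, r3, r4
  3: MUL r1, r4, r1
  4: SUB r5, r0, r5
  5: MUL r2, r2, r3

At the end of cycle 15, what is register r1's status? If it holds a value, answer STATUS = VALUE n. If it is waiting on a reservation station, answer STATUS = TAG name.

STATUS = VALUE 108

  c1: issue ADD r4<-Add1  regs: r0:9,r1:2,r2:3,r3:3,r4:Add1,r5:2
  c2: issue MUL r4<-Mul1  regs: r0:9,r1:2,r2:3,r3:3,r4:Mul1,r5:2
  c3: CDB Add1=11; issue MUL r1<-Mul2  regs: r0:9,r1:Mul2,r2:3,r3:3,r4:Mul1,r5:2
  c4: stall  regs: r0:9,r1:Mul2,r2:3,r3:3,r4:Mul1,r5:2
  c5: stall  regs: r0:9,r1:Mul2,r2:3,r3:3,r4:Mul1,r5:2
  c6: CDB Mul1=6; issue MUL r1<-Mul1  regs: r0:9,r1:Mul1,r2:3,r3:3,r4:6,r5:2
  c7: issue SUB r5<-Add1  regs: r0:9,r1:Mul1,r2:3,r3:3,r4:6,r5:Add1
  c8: stall  regs: r0:9,r1:Mul1,r2:3,r3:3,r4:6,r5:Add1
  c9: CDB Add1=7; stall  regs: r0:9,r1:Mul1,r2:3,r3:3,r4:6,r5:7
  c10: CDB Mul2=18; issue MUL r2<-Mul2  regs: r0:9,r1:Mul1,r2:Mul2,r3:3,r4:6,r5:7
  c11: -  regs: r0:9,r1:Mul1,r2:Mul2,r3:3,r4:6,r5:7
  c12: -  regs: r0:9,r1:Mul1,r2:Mul2,r3:3,r4:6,r5:7
  c13: -  regs: r0:9,r1:Mul1,r2:Mul2,r3:3,r4:6,r5:7
  c14: CDB Mul1=108  regs: r0:9,r1:108,r2:Mul2,r3:3,r4:6,r5:7
  c15: CDB Mul2=9  regs: r0:9,r1:108,r2:9,r3:3,r4:6,r5:7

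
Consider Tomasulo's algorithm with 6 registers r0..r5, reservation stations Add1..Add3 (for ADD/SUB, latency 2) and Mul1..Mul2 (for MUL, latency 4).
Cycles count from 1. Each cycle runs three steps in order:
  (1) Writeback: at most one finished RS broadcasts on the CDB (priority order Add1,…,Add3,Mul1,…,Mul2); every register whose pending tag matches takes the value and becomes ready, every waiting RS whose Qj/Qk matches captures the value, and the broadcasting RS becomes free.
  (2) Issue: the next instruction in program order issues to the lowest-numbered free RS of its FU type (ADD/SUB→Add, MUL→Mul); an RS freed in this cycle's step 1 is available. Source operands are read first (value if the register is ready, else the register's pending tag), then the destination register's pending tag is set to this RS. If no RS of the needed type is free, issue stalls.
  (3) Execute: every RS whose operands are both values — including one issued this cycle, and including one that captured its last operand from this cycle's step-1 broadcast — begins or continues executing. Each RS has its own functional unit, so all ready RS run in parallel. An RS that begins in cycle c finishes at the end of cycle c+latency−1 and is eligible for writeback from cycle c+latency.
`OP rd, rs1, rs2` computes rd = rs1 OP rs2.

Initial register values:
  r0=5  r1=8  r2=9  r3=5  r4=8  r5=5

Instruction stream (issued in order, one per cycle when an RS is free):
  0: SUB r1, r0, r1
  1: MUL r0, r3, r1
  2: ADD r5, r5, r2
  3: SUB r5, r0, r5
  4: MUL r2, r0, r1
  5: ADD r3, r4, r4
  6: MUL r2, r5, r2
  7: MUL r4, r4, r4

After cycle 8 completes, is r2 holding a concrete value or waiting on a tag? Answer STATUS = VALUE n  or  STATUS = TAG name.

  c1: issue SUB r1<-Add1  regs: r0:5,r1:Add1,r2:9,r3:5,r4:8,r5:5
  c2: issue MUL r0<-Mul1  regs: r0:Mul1,r1:Add1,r2:9,r3:5,r4:8,r5:5
  c3: CDB Add1=-3; issue ADD r5<-Add1  regs: r0:Mul1,r1:-3,r2:9,r3:5,r4:8,r5:Add1
  c4: issue SUB r5<-Add2  regs: r0:Mul1,r1:-3,r2:9,r3:5,r4:8,r5:Add2
  c5: CDB Add1=14; issue MUL r2<-Mul2  regs: r0:Mul1,r1:-3,r2:Mul2,r3:5,r4:8,r5:Add2
  c6: issue ADD r3<-Add1  regs: r0:Mul1,r1:-3,r2:Mul2,r3:Add1,r4:8,r5:Add2
  c7: CDB Mul1=-15; issue MUL r2<-Mul1  regs: r0:-15,r1:-3,r2:Mul1,r3:Add1,r4:8,r5:Add2
  c8: CDB Add1=16; stall  regs: r0:-15,r1:-3,r2:Mul1,r3:16,r4:8,r5:Add2

STATUS = TAG Mul1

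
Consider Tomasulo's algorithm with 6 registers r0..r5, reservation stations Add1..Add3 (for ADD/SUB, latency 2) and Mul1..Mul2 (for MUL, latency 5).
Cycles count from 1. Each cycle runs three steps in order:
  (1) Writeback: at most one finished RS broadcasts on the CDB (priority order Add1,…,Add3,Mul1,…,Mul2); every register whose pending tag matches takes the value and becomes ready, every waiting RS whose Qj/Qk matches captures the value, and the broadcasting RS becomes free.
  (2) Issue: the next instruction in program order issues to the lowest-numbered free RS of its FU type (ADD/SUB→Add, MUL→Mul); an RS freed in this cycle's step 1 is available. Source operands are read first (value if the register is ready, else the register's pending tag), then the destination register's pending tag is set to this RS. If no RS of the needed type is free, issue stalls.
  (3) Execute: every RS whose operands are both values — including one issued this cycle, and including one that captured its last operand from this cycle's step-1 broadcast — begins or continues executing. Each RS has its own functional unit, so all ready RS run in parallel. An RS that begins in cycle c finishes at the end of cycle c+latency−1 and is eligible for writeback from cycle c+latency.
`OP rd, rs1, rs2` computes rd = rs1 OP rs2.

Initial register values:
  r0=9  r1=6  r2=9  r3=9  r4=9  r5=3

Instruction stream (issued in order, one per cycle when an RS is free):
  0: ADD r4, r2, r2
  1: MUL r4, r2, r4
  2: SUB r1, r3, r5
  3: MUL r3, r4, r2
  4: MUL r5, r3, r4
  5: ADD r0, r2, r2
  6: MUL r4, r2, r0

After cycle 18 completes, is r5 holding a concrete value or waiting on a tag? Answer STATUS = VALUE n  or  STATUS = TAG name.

STATUS = VALUE 236196

  c1: issue ADD r4<-Add1  regs: r0:9,r1:6,r2:9,r3:9,r4:Add1,r5:3
  c2: issue MUL r4<-Mul1  regs: r0:9,r1:6,r2:9,r3:9,r4:Mul1,r5:3
  c3: CDB Add1=18; issue SUB r1<-Add1  regs: r0:9,r1:Add1,r2:9,r3:9,r4:Mul1,r5:3
  c4: issue MUL r3<-Mul2  regs: r0:9,r1:Add1,r2:9,r3:Mul2,r4:Mul1,r5:3
  c5: CDB Add1=6; stall  regs: r0:9,r1:6,r2:9,r3:Mul2,r4:Mul1,r5:3
  c6: stall  regs: r0:9,r1:6,r2:9,r3:Mul2,r4:Mul1,r5:3
  c7: stall  regs: r0:9,r1:6,r2:9,r3:Mul2,r4:Mul1,r5:3
  c8: CDB Mul1=162; issue MUL r5<-Mul1  regs: r0:9,r1:6,r2:9,r3:Mul2,r4:162,r5:Mul1
  c9: issue ADD r0<-Add1  regs: r0:Add1,r1:6,r2:9,r3:Mul2,r4:162,r5:Mul1
  c10: stall  regs: r0:Add1,r1:6,r2:9,r3:Mul2,r4:162,r5:Mul1
  c11: CDB Add1=18; stall  regs: r0:18,r1:6,r2:9,r3:Mul2,r4:162,r5:Mul1
  c12: stall  regs: r0:18,r1:6,r2:9,r3:Mul2,r4:162,r5:Mul1
  c13: CDB Mul2=1458; issue MUL r4<-Mul2  regs: r0:18,r1:6,r2:9,r3:1458,r4:Mul2,r5:Mul1
  c14: -  regs: r0:18,r1:6,r2:9,r3:1458,r4:Mul2,r5:Mul1
  c15: -  regs: r0:18,r1:6,r2:9,r3:1458,r4:Mul2,r5:Mul1
  c16: -  regs: r0:18,r1:6,r2:9,r3:1458,r4:Mul2,r5:Mul1
  c17: -  regs: r0:18,r1:6,r2:9,r3:1458,r4:Mul2,r5:Mul1
  c18: CDB Mul1=236196  regs: r0:18,r1:6,r2:9,r3:1458,r4:Mul2,r5:236196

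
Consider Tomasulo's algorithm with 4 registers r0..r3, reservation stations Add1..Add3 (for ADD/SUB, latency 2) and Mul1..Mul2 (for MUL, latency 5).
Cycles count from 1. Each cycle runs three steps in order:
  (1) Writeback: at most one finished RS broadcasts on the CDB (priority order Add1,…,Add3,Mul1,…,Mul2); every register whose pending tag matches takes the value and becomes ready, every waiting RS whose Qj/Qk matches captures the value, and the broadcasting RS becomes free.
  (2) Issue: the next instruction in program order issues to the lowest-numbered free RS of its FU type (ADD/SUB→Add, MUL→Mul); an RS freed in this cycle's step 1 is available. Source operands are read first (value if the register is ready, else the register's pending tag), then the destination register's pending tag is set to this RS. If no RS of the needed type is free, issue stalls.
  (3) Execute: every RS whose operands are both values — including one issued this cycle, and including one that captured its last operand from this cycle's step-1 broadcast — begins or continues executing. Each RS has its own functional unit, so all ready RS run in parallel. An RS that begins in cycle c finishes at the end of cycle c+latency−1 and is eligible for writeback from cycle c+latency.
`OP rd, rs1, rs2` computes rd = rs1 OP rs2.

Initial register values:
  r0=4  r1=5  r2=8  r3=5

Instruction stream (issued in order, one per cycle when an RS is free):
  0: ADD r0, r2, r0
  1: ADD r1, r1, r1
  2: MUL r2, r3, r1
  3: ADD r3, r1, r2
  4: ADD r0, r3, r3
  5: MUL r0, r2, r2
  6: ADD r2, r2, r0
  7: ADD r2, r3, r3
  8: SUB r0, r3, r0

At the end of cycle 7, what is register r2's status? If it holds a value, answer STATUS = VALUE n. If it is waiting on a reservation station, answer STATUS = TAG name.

  c1: issue ADD r0<-Add1  regs: r0:Add1,r1:5,r2:8,r3:5
  c2: issue ADD r1<-Add2  regs: r0:Add1,r1:Add2,r2:8,r3:5
  c3: CDB Add1=12; issue MUL r2<-Mul1  regs: r0:12,r1:Add2,r2:Mul1,r3:5
  c4: CDB Add2=10; issue ADD r3<-Add1  regs: r0:12,r1:10,r2:Mul1,r3:Add1
  c5: issue ADD r0<-Add2  regs: r0:Add2,r1:10,r2:Mul1,r3:Add1
  c6: issue MUL r0<-Mul2  regs: r0:Mul2,r1:10,r2:Mul1,r3:Add1
  c7: issue ADD r2<-Add3  regs: r0:Mul2,r1:10,r2:Add3,r3:Add1

STATUS = TAG Add3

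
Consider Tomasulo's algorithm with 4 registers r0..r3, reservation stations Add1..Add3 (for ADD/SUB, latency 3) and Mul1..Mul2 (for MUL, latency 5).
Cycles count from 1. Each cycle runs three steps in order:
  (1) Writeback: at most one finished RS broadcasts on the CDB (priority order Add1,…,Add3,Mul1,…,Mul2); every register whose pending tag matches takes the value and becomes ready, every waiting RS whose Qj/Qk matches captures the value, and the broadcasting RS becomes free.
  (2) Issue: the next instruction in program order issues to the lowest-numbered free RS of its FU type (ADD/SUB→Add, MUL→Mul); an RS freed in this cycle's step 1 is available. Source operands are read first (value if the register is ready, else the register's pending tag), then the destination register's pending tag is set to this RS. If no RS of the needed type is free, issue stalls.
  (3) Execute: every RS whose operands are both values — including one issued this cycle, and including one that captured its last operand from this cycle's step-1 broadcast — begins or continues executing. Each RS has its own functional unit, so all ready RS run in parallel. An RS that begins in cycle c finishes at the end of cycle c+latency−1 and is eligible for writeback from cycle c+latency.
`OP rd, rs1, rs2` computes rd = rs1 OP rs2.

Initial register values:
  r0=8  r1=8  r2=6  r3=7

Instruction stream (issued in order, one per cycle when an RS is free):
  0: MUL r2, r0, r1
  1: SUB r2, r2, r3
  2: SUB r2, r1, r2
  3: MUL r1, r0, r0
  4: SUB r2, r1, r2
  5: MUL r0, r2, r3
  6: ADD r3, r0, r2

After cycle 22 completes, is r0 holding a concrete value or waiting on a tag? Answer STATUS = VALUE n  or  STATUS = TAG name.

cycle 1: issue MUL r2<-Mul1 // r0:8,r1:8,r2:Mul1,r3:7
cycle 2: issue SUB r2<-Add1 // r0:8,r1:8,r2:Add1,r3:7
cycle 3: issue SUB r2<-Add2 // r0:8,r1:8,r2:Add2,r3:7
cycle 4: issue MUL r1<-Mul2 // r0:8,r1:Mul2,r2:Add2,r3:7
cycle 5: issue SUB r2<-Add3 // r0:8,r1:Mul2,r2:Add3,r3:7
cycle 6: CDB Mul1=64; issue MUL r0<-Mul1 // r0:Mul1,r1:Mul2,r2:Add3,r3:7
cycle 7: stall // r0:Mul1,r1:Mul2,r2:Add3,r3:7
cycle 8: stall // r0:Mul1,r1:Mul2,r2:Add3,r3:7
cycle 9: CDB Add1=57; issue ADD r3<-Add1 // r0:Mul1,r1:Mul2,r2:Add3,r3:Add1
cycle 10: CDB Mul2=64 // r0:Mul1,r1:64,r2:Add3,r3:Add1
cycle 11: - // r0:Mul1,r1:64,r2:Add3,r3:Add1
cycle 12: CDB Add2=-49 // r0:Mul1,r1:64,r2:Add3,r3:Add1
cycle 13: - // r0:Mul1,r1:64,r2:Add3,r3:Add1
cycle 14: - // r0:Mul1,r1:64,r2:Add3,r3:Add1
cycle 15: CDB Add3=113 // r0:Mul1,r1:64,r2:113,r3:Add1
cycle 16: - // r0:Mul1,r1:64,r2:113,r3:Add1
cycle 17: - // r0:Mul1,r1:64,r2:113,r3:Add1
cycle 18: - // r0:Mul1,r1:64,r2:113,r3:Add1
cycle 19: - // r0:Mul1,r1:64,r2:113,r3:Add1
cycle 20: CDB Mul1=791 // r0:791,r1:64,r2:113,r3:Add1
cycle 21: - // r0:791,r1:64,r2:113,r3:Add1
cycle 22: - // r0:791,r1:64,r2:113,r3:Add1

STATUS = VALUE 791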